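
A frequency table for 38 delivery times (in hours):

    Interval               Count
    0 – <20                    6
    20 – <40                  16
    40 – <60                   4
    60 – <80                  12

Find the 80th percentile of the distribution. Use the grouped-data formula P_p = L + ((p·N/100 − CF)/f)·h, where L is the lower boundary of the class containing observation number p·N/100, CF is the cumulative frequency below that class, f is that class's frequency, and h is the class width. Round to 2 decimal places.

N = 38; target position k = 80/100 · 38 = 30.4.
Cumulative frequencies: 6, 22, 26, 38.
Observation 30.4 falls in the class 60 – <80.
L = 60, CF = 26, f = 12, h = 20.
P80 = 60 + ((30.4 − 26)/12)·20 = 60 + 7.33333 = 67.3333.

67.33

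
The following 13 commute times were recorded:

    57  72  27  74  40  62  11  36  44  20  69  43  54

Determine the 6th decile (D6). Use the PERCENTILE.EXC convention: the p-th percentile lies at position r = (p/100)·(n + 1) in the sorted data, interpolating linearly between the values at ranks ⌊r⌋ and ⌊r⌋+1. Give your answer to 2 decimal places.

Sorted: 11, 20, 27, 36, 40, 43, 44, 54, 57, 62, 69, 72, 74.
n = 13.
r = (60/100)·(13 + 1) = 8.4.
Rank 8 is 54 and rank 9 is 57.
Interpolate: 54 + 0.4·(57 − 54) = 54 + 0.4·3 = 55.2.

55.20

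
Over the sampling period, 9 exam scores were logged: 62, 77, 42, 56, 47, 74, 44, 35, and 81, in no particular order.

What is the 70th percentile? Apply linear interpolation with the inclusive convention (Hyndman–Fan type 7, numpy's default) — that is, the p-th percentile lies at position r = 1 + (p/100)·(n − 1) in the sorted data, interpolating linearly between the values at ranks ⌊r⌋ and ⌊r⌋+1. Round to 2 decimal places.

69.20

Sorted: 35, 42, 44, 47, 56, 62, 74, 77, 81.
n = 9.
r = 1 + (70/100)·(9 − 1) = 1 + 5.6 = 6.6.
Rank 6 is 62 and rank 7 is 74.
Interpolate: 62 + 0.6·(74 − 62) = 62 + 0.6·12 = 69.2.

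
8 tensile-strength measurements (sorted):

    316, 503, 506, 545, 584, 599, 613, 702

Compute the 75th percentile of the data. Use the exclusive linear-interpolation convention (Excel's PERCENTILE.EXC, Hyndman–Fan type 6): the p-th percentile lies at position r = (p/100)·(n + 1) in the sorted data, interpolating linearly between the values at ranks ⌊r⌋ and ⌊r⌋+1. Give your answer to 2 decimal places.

609.50

n = 8.
r = (75/100)·(8 + 1) = 6.75.
Rank 6 is 599 and rank 7 is 613.
Interpolate: 599 + 0.75·(613 − 599) = 599 + 0.75·14 = 609.5.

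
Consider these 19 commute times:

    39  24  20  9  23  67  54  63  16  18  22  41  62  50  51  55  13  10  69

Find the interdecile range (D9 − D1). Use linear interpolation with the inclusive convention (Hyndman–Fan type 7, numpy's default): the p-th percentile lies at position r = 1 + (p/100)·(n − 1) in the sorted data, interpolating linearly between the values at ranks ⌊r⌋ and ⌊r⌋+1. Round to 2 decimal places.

Sorted: 9, 10, 13, 16, 18, 20, 22, 23, 24, 39, 41, 50, 51, 54, 55, 62, 63, 67, 69.
n = 19.
P10: r = 2.8; ranks 2–3 are 10, 13; interpolating gives 12.4.
P90: r = 17.2; ranks 17–18 are 63, 67; interpolating gives 63.8.
Difference: 63.8 − 12.4 = 51.4.

51.40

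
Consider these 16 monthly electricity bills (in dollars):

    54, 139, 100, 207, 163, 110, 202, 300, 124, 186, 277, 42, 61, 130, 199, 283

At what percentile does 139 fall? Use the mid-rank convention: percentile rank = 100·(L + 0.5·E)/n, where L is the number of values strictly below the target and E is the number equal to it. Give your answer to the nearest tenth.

Sorted: 42, 54, 61, 100, 110, 124, 130, 139, 163, 186, 199, 202, 207, 277, 283, 300.
Count below 139: L = 7; count equal: E = 1; n = 16.
Percentile rank = 100·(7 + 0.5·1)/16 = 100·7.5/16 = 46.88.

46.9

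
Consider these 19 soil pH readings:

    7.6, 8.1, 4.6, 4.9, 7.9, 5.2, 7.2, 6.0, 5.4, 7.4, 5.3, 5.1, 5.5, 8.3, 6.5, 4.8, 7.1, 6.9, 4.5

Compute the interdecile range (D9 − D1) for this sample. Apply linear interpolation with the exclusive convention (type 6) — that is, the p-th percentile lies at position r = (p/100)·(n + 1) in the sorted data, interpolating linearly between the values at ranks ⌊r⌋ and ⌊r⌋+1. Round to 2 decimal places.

3.50

Sorted: 4.5, 4.6, 4.8, 4.9, 5.1, 5.2, 5.3, 5.4, 5.5, 6.0, 6.5, 6.9, 7.1, 7.2, 7.4, 7.6, 7.9, 8.1, 8.3.
n = 19.
P10: r = 2 (integer) → 4.6.
P90: r = 18 (integer) → 8.1.
Difference: 8.1 − 4.6 = 3.5.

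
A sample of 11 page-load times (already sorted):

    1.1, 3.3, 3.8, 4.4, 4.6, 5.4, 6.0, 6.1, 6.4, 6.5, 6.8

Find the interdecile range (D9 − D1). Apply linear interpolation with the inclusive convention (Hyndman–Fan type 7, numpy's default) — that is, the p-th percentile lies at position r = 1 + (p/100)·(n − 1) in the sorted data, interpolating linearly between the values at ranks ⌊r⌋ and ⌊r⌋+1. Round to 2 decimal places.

3.20

n = 11.
P10: r = 2 (integer) → 3.3.
P90: r = 10 (integer) → 6.5.
Difference: 6.5 − 3.3 = 3.2.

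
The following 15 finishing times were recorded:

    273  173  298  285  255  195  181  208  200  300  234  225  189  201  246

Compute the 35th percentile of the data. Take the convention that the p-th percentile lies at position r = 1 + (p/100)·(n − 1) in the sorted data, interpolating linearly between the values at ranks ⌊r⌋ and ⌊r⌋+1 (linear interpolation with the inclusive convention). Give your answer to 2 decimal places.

Sorted: 173, 181, 189, 195, 200, 201, 208, 225, 234, 246, 255, 273, 285, 298, 300.
n = 15.
r = 1 + (35/100)·(15 − 1) = 1 + 4.9 = 5.9.
Rank 5 is 200 and rank 6 is 201.
Interpolate: 200 + 0.9·(201 − 200) = 200 + 0.9·1 = 200.9.

200.90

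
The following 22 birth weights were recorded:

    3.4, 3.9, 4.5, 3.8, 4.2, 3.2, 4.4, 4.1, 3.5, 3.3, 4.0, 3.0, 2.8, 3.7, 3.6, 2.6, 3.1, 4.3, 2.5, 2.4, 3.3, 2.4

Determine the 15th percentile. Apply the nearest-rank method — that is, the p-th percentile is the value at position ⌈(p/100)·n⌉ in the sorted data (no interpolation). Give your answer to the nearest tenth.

2.6

Sorted: 2.4, 2.4, 2.5, 2.6, 2.8, 3.0, 3.1, 3.2, 3.3, 3.3, 3.4, 3.5, 3.6, 3.7, 3.8, 3.9, 4.0, 4.1, 4.2, 4.3, 4.4, 4.5.
n = 22.
Position = ⌈15/100 · 22⌉ = ⌈3.3⌉ = 4.
The value at rank 4 is 2.6.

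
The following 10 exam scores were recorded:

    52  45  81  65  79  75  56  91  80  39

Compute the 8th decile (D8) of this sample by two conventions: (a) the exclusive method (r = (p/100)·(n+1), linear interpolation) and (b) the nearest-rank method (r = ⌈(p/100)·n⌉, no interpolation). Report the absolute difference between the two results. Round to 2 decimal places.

0.80

Sorted: 39, 45, 52, 56, 65, 75, 79, 80, 81, 91.
n = 10.
(a) r = 8.8; between ranks 8 (80) and 9 (81): 80.8.
(b) the nearest-rank method: rank 8 → 80.
|80.8 − 80| = 0.8.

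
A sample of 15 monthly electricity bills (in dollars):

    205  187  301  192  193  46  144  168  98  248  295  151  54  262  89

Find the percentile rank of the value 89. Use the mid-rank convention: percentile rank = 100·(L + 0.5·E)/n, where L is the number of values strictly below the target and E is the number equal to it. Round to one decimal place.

16.7

Sorted: 46, 54, 89, 98, 144, 151, 168, 187, 192, 193, 205, 248, 262, 295, 301.
Count below 89: L = 2; count equal: E = 1; n = 15.
Percentile rank = 100·(2 + 0.5·1)/15 = 100·2.5/15 = 16.67.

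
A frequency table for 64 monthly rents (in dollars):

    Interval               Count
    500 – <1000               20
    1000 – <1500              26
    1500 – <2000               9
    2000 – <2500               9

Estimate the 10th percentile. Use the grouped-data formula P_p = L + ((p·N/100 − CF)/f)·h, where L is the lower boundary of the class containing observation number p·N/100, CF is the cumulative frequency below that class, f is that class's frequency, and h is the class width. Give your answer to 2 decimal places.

660.00

N = 64; target position k = 10/100 · 64 = 6.4.
Cumulative frequencies: 20, 46, 55, 64.
Observation 6.4 falls in the class 500 – <1000.
L = 500, CF = 0, f = 20, h = 500.
P10 = 500 + ((6.4 − 0)/20)·500 = 500 + 160 = 660.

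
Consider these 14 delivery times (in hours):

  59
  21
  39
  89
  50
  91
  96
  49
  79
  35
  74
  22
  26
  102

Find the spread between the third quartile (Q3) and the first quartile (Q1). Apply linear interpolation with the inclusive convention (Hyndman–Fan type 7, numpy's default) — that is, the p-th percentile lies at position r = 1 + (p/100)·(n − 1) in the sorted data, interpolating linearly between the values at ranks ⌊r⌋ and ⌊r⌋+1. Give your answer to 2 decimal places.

Sorted: 21, 22, 26, 35, 39, 49, 50, 59, 74, 79, 89, 91, 96, 102.
n = 14.
P25: r = 4.25; ranks 4–5 are 35, 39; interpolating gives 36.
P75: r = 10.75; ranks 10–11 are 79, 89; interpolating gives 86.5.
Difference: 86.5 − 36 = 50.5.

50.50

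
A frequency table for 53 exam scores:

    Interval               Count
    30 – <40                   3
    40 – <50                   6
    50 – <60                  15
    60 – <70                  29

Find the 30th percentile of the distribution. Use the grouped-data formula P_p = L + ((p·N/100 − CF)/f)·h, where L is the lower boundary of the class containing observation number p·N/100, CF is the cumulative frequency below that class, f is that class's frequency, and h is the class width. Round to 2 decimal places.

54.60

N = 53; target position k = 30/100 · 53 = 15.9.
Cumulative frequencies: 3, 9, 24, 53.
Observation 15.9 falls in the class 50 – <60.
L = 50, CF = 9, f = 15, h = 10.
P30 = 50 + ((15.9 − 9)/15)·10 = 50 + 4.6 = 54.6.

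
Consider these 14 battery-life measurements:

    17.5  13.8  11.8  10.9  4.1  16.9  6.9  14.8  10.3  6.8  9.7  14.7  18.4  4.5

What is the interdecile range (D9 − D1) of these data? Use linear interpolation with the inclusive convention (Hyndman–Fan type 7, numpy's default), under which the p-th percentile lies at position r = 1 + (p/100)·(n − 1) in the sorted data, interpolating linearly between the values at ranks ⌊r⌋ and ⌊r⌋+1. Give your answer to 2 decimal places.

12.13

Sorted: 4.1, 4.5, 6.8, 6.9, 9.7, 10.3, 10.9, 11.8, 13.8, 14.7, 14.8, 16.9, 17.5, 18.4.
n = 14.
P10: r = 2.3; ranks 2–3 are 4.5, 6.8; interpolating gives 5.19.
P90: r = 12.7; ranks 12–13 are 16.9, 17.5; interpolating gives 17.32.
Difference: 17.32 − 5.19 = 12.13.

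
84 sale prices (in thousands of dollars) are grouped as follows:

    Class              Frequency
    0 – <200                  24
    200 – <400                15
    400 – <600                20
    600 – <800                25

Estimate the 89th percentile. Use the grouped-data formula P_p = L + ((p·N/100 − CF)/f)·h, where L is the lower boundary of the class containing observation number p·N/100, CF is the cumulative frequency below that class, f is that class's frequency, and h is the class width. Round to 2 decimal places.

726.08

N = 84; target position k = 89/100 · 84 = 74.76.
Cumulative frequencies: 24, 39, 59, 84.
Observation 74.76 falls in the class 600 – <800.
L = 600, CF = 59, f = 25, h = 200.
P89 = 600 + ((74.76 − 59)/25)·200 = 600 + 126.08 = 726.08.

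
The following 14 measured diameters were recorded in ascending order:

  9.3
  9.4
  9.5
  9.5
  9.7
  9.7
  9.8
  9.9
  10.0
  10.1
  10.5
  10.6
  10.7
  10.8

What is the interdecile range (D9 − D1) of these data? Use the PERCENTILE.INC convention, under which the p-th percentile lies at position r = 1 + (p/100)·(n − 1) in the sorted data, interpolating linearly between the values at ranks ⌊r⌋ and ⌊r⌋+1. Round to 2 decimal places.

n = 14.
P10: r = 2.3; ranks 2–3 are 9.4, 9.5; interpolating gives 9.43.
P90: r = 12.7; ranks 12–13 are 10.6, 10.7; interpolating gives 10.67.
Difference: 10.67 − 9.43 = 1.24.

1.24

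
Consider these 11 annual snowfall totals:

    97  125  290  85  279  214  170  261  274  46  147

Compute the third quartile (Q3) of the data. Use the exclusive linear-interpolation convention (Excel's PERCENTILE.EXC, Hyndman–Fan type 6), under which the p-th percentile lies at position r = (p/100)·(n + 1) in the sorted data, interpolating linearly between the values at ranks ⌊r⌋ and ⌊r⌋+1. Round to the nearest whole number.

Sorted: 46, 85, 97, 125, 147, 170, 214, 261, 274, 279, 290.
n = 11.
r = (75/100)·(11 + 1) = 9.
r is an integer, so P75 is the value at rank 9: 274.

274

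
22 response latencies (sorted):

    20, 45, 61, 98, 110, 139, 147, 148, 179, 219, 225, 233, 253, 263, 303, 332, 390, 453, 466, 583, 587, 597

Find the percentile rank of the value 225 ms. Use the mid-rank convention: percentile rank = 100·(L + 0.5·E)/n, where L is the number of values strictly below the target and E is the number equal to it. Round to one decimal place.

Count below 225: L = 10; count equal: E = 1; n = 22.
Percentile rank = 100·(10 + 0.5·1)/22 = 100·10.5/22 = 47.73.

47.7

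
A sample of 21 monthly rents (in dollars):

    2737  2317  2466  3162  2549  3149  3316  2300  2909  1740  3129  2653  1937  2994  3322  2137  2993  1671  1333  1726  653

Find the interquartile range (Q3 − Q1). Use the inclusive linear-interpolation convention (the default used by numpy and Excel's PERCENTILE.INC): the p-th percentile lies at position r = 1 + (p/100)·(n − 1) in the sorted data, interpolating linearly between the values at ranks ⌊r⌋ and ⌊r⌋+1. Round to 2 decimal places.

Sorted: 653, 1333, 1671, 1726, 1740, 1937, 2137, 2300, 2317, 2466, 2549, 2653, 2737, 2909, 2993, 2994, 3129, 3149, 3162, 3316, 3322.
n = 21.
P25: r = 6 (integer) → 1937.
P75: r = 16 (integer) → 2994.
Difference: 2994 − 1937 = 1057.

1057.00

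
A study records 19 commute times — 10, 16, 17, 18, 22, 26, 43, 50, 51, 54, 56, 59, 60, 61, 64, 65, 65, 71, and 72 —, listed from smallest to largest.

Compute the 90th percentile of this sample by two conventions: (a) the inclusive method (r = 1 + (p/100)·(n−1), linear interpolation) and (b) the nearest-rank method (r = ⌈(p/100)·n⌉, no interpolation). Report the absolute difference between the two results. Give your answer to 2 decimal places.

n = 19.
(a) r = 17.2; between ranks 17 (65) and 18 (71): 66.2.
(b) the nearest-rank method: rank 18 → 71.
|66.2 − 71| = 4.8.

4.80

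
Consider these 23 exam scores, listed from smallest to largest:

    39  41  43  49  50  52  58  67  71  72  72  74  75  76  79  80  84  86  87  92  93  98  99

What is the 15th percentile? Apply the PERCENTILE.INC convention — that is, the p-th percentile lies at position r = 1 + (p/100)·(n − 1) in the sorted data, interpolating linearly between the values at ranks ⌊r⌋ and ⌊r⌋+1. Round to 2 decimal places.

n = 23.
r = 1 + (15/100)·(23 − 1) = 1 + 3.3 = 4.3.
Rank 4 is 49 and rank 5 is 50.
Interpolate: 49 + 0.3·(50 − 49) = 49 + 0.3·1 = 49.3.

49.30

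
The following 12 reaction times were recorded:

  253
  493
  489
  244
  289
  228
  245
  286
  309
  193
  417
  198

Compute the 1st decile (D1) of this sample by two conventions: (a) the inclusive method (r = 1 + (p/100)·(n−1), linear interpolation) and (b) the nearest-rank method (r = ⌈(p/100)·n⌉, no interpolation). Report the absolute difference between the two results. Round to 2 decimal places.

Sorted: 193, 198, 228, 244, 245, 253, 286, 289, 309, 417, 489, 493.
n = 12.
(a) r = 2.1; between ranks 2 (198) and 3 (228): 201.
(b) the nearest-rank method: rank 2 → 198.
|201 − 198| = 3.

3.00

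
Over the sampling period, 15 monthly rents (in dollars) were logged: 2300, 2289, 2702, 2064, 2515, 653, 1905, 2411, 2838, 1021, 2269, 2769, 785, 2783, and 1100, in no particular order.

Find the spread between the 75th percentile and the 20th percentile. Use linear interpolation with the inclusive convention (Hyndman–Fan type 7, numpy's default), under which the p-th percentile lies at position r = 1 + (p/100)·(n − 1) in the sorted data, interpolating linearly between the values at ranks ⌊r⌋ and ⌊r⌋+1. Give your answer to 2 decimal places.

Sorted: 653, 785, 1021, 1100, 1905, 2064, 2269, 2289, 2300, 2411, 2515, 2702, 2769, 2783, 2838.
n = 15.
P20: r = 3.8; ranks 3–4 are 1021, 1100; interpolating gives 1084.2.
P75: r = 11.5; ranks 11–12 are 2515, 2702; interpolating gives 2608.5.
Difference: 2608.5 − 1084.2 = 1524.3.

1524.30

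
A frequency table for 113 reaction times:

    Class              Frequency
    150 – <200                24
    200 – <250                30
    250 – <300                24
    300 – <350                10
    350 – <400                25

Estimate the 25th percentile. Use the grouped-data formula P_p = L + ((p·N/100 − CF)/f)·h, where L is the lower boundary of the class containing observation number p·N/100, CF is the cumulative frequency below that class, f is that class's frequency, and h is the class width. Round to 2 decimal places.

N = 113; target position k = 25/100 · 113 = 28.25.
Cumulative frequencies: 24, 54, 78, 88, 113.
Observation 28.25 falls in the class 200 – <250.
L = 200, CF = 24, f = 30, h = 50.
P25 = 200 + ((28.25 − 24)/30)·50 = 200 + 7.08333 = 207.083.

207.08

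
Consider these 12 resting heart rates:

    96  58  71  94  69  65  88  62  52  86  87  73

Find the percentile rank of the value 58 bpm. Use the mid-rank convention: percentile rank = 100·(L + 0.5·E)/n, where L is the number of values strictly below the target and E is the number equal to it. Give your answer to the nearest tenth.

Sorted: 52, 58, 62, 65, 69, 71, 73, 86, 87, 88, 94, 96.
Count below 58: L = 1; count equal: E = 1; n = 12.
Percentile rank = 100·(1 + 0.5·1)/12 = 100·1.5/12 = 12.5.

12.5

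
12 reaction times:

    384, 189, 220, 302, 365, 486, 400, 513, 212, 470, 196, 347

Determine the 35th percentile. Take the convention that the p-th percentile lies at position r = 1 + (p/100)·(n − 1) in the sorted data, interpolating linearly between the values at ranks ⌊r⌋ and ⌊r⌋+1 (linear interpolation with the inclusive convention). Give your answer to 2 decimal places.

289.70

Sorted: 189, 196, 212, 220, 302, 347, 365, 384, 400, 470, 486, 513.
n = 12.
r = 1 + (35/100)·(12 − 1) = 1 + 3.85 = 4.85.
Rank 4 is 220 and rank 5 is 302.
Interpolate: 220 + 0.85·(302 − 220) = 220 + 0.85·82 = 289.7.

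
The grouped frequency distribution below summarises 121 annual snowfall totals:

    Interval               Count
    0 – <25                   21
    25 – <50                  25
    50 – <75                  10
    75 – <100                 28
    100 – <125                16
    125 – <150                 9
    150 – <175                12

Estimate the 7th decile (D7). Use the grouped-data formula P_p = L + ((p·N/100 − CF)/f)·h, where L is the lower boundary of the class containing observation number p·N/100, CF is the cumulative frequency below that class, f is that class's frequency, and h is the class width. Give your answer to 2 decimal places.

101.09

N = 121; target position k = 70/100 · 121 = 84.7.
Cumulative frequencies: 21, 46, 56, 84, 100, 109, 121.
Observation 84.7 falls in the class 100 – <125.
L = 100, CF = 84, f = 16, h = 25.
P70 = 100 + ((84.7 − 84)/16)·25 = 100 + 1.09375 = 101.094.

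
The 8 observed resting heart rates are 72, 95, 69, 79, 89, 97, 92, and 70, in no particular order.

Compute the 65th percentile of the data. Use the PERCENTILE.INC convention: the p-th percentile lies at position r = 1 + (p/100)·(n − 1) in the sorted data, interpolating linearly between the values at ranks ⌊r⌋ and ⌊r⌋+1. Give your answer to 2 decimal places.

Sorted: 69, 70, 72, 79, 89, 92, 95, 97.
n = 8.
r = 1 + (65/100)·(8 − 1) = 1 + 4.55 = 5.55.
Rank 5 is 89 and rank 6 is 92.
Interpolate: 89 + 0.55·(92 − 89) = 89 + 0.55·3 = 90.65.

90.65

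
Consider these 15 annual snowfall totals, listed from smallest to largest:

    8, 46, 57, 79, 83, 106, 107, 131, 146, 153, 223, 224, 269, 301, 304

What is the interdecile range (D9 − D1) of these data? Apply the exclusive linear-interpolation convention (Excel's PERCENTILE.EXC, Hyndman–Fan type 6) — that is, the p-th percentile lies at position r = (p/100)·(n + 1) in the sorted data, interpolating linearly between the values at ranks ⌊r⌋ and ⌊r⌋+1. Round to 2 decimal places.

n = 15.
P10: r = 1.6; ranks 1–2 are 8, 46; interpolating gives 30.8.
P90: r = 14.4; ranks 14–15 are 301, 304; interpolating gives 302.2.
Difference: 302.2 − 30.8 = 271.4.

271.40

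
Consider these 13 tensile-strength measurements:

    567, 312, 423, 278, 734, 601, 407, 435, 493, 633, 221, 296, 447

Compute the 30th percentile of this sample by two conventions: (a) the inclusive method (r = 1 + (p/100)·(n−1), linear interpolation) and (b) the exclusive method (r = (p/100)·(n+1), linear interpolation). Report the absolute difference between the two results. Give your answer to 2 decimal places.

Sorted: 221, 278, 296, 312, 407, 423, 435, 447, 493, 567, 601, 633, 734.
n = 13.
(a) r = 4.6; between ranks 4 (312) and 5 (407): 369.
(b) r = 4.2; between ranks 4 (312) and 5 (407): 331.
|369 − 331| = 38.

38.00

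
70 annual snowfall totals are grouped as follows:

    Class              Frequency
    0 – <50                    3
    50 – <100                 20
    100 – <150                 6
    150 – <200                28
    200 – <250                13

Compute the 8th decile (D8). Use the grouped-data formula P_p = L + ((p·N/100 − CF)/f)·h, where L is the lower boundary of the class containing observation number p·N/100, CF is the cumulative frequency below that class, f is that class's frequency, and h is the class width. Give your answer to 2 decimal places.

198.21

N = 70; target position k = 80/100 · 70 = 56.
Cumulative frequencies: 3, 23, 29, 57, 70.
Observation 56 falls in the class 150 – <200.
L = 150, CF = 29, f = 28, h = 50.
P80 = 150 + ((56 − 29)/28)·50 = 150 + 48.2143 = 198.214.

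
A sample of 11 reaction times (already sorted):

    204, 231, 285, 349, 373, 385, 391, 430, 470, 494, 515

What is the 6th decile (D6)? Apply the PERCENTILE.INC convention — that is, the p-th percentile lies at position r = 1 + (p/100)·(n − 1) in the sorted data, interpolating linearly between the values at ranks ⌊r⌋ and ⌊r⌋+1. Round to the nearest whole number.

391

n = 11.
r = 1 + (60/100)·(11 − 1) = 1 + 6 = 7.
r is an integer, so P60 is the value at rank 7: 391.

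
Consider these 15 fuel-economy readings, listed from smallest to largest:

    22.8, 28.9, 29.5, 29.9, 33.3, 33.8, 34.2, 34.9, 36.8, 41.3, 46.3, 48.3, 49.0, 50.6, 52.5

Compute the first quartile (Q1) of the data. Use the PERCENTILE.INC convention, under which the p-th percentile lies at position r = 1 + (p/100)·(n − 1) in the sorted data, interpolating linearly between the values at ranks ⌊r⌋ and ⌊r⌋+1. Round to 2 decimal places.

31.60

n = 15.
r = 1 + (25/100)·(15 − 1) = 1 + 3.5 = 4.5.
Rank 4 is 29.9 and rank 5 is 33.3.
Interpolate: 29.9 + 0.5·(33.3 − 29.9) = 29.9 + 0.5·3.4 = 31.6.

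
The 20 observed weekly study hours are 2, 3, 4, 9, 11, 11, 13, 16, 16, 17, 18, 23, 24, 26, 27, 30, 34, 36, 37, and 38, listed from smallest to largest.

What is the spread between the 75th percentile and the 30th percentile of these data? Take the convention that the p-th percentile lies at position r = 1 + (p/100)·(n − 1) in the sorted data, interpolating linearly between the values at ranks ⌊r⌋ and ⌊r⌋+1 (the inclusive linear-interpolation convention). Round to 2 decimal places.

15.35

n = 20.
P30: r = 6.7; ranks 6–7 are 11, 13; interpolating gives 12.4.
P75: r = 15.25; ranks 15–16 are 27, 30; interpolating gives 27.75.
Difference: 27.75 − 12.4 = 15.35.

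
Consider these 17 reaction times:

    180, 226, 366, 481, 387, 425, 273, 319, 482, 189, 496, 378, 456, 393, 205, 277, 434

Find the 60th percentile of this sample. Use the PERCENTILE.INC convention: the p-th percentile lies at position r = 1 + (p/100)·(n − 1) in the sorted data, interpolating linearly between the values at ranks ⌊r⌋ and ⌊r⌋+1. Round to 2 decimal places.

Sorted: 180, 189, 205, 226, 273, 277, 319, 366, 378, 387, 393, 425, 434, 456, 481, 482, 496.
n = 17.
r = 1 + (60/100)·(17 − 1) = 1 + 9.6 = 10.6.
Rank 10 is 387 and rank 11 is 393.
Interpolate: 387 + 0.6·(393 − 387) = 387 + 0.6·6 = 390.6.

390.60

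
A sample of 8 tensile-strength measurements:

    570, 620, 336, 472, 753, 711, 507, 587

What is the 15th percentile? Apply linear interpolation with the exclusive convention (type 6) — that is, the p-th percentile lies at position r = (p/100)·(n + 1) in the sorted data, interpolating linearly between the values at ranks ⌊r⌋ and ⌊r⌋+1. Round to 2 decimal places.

383.60

Sorted: 336, 472, 507, 570, 587, 620, 711, 753.
n = 8.
r = (15/100)·(8 + 1) = 1.35.
Rank 1 is 336 and rank 2 is 472.
Interpolate: 336 + 0.35·(472 − 336) = 336 + 0.35·136 = 383.6.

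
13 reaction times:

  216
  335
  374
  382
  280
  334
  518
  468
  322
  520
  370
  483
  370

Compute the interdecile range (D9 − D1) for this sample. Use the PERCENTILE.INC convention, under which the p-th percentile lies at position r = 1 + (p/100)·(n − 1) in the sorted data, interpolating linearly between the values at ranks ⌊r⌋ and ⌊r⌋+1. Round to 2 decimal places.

Sorted: 216, 280, 322, 334, 335, 370, 370, 374, 382, 468, 483, 518, 520.
n = 13.
P10: r = 2.2; ranks 2–3 are 280, 322; interpolating gives 288.4.
P90: r = 11.8; ranks 11–12 are 483, 518; interpolating gives 511.
Difference: 511 − 288.4 = 222.6.

222.60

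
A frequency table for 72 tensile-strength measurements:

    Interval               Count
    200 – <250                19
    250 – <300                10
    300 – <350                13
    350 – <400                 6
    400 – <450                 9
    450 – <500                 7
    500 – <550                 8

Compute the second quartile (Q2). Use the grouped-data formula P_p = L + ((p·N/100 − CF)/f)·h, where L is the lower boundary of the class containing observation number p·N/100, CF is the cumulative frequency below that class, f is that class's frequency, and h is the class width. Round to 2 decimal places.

N = 72; target position k = 50/100 · 72 = 36.
Cumulative frequencies: 19, 29, 42, 48, 57, 64, 72.
Observation 36 falls in the class 300 – <350.
L = 300, CF = 29, f = 13, h = 50.
P50 = 300 + ((36 − 29)/13)·50 = 300 + 26.9231 = 326.923.

326.92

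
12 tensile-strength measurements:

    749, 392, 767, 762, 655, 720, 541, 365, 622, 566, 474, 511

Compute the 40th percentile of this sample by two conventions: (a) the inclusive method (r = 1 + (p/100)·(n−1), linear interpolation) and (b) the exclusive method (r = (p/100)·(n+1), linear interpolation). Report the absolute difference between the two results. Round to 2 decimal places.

5.00

Sorted: 365, 392, 474, 511, 541, 566, 622, 655, 720, 749, 762, 767.
n = 12.
(a) r = 5.4; between ranks 5 (541) and 6 (566): 551.
(b) r = 5.2; between ranks 5 (541) and 6 (566): 546.
|551 − 546| = 5.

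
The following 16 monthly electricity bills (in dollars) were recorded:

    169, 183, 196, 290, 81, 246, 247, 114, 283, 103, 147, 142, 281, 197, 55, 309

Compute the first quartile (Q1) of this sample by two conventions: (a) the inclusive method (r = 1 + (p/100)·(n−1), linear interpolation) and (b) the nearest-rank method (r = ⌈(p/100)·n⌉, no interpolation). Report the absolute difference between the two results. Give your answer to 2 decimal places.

21.00

Sorted: 55, 81, 103, 114, 142, 147, 169, 183, 196, 197, 246, 247, 281, 283, 290, 309.
n = 16.
(a) r = 4.75; between ranks 4 (114) and 5 (142): 135.
(b) the nearest-rank method: rank 4 → 114.
|135 − 114| = 21.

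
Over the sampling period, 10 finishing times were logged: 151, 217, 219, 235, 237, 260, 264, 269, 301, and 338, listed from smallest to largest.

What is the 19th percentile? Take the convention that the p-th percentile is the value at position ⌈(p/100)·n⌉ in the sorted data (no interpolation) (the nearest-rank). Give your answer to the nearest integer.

n = 10.
Position = ⌈19/100 · 10⌉ = ⌈1.9⌉ = 2.
The value at rank 2 is 217.

217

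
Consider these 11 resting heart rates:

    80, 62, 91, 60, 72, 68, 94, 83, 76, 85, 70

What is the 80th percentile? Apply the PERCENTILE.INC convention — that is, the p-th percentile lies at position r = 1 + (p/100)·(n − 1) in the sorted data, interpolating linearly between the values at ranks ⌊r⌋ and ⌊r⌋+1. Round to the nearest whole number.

85

Sorted: 60, 62, 68, 70, 72, 76, 80, 83, 85, 91, 94.
n = 11.
r = 1 + (80/100)·(11 − 1) = 1 + 8 = 9.
r is an integer, so P80 is the value at rank 9: 85.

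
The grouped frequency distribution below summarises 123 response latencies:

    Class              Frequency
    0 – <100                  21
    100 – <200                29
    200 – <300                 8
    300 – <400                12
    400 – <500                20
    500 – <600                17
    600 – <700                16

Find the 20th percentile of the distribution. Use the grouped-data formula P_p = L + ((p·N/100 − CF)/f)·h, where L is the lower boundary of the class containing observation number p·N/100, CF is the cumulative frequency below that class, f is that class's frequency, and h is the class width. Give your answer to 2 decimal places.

N = 123; target position k = 20/100 · 123 = 24.6.
Cumulative frequencies: 21, 50, 58, 70, 90, 107, 123.
Observation 24.6 falls in the class 100 – <200.
L = 100, CF = 21, f = 29, h = 100.
P20 = 100 + ((24.6 − 21)/29)·100 = 100 + 12.4138 = 112.414.

112.41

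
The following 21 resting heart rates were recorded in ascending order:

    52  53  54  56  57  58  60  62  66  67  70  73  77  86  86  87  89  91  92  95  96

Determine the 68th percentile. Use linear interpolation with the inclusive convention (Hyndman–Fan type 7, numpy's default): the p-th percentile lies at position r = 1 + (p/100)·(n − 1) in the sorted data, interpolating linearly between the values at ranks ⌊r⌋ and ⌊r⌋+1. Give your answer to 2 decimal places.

86.00

n = 21.
r = 1 + (68/100)·(21 − 1) = 1 + 13.6 = 14.6.
Rank 14 is 86 and rank 15 is 86.
Interpolate: 86 + 0.6·(86 − 86) = 86 + 0.6·0 = 86.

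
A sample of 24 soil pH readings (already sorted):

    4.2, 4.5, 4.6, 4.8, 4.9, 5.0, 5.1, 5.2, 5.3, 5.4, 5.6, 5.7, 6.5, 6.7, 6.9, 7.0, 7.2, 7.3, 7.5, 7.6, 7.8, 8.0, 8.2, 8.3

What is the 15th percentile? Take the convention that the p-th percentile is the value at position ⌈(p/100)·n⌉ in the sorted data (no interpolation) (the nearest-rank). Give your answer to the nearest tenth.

n = 24.
Position = ⌈15/100 · 24⌉ = ⌈3.6⌉ = 4.
The value at rank 4 is 4.8.

4.8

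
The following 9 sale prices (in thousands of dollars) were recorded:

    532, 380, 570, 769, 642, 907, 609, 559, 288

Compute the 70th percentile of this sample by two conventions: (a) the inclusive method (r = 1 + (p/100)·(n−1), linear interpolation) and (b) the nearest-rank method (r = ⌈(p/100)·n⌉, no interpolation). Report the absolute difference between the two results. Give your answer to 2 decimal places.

Sorted: 288, 380, 532, 559, 570, 609, 642, 769, 907.
n = 9.
(a) r = 6.6; between ranks 6 (609) and 7 (642): 628.8.
(b) the nearest-rank method: rank 7 → 642.
|628.8 − 642| = 13.2.

13.20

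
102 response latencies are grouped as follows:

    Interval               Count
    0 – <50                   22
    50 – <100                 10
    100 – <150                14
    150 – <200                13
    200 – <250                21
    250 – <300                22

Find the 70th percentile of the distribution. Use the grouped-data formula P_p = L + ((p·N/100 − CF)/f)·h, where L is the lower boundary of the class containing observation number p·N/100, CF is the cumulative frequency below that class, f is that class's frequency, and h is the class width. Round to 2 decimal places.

229.52

N = 102; target position k = 70/100 · 102 = 71.4.
Cumulative frequencies: 22, 32, 46, 59, 80, 102.
Observation 71.4 falls in the class 200 – <250.
L = 200, CF = 59, f = 21, h = 50.
P70 = 200 + ((71.4 − 59)/21)·50 = 200 + 29.5238 = 229.524.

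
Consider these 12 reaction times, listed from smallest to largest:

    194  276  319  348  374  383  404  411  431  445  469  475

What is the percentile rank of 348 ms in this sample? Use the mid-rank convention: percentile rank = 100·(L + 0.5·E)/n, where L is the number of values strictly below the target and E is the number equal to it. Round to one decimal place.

29.2

Count below 348: L = 3; count equal: E = 1; n = 12.
Percentile rank = 100·(3 + 0.5·1)/12 = 100·3.5/12 = 29.17.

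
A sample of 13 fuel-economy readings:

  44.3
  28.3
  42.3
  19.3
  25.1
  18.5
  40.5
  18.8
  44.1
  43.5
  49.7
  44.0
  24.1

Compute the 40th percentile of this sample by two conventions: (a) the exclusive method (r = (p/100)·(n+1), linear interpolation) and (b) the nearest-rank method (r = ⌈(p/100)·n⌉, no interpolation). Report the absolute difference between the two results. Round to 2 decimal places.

Sorted: 18.5, 18.8, 19.3, 24.1, 25.1, 28.3, 40.5, 42.3, 43.5, 44.0, 44.1, 44.3, 49.7.
n = 13.
(a) r = 5.6; between ranks 5 (25.1) and 6 (28.3): 27.02.
(b) the nearest-rank method: rank 6 → 28.3.
|27.02 − 28.3| = 1.28.

1.28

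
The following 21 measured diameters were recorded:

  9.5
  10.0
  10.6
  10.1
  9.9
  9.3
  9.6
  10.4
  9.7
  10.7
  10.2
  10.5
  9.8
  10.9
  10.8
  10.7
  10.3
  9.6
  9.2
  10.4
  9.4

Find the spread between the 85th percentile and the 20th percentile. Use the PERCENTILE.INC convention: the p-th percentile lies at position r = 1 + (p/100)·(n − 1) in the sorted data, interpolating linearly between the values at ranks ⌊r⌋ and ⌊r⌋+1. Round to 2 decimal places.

Sorted: 9.2, 9.3, 9.4, 9.5, 9.6, 9.6, 9.7, 9.8, 9.9, 10.0, 10.1, 10.2, 10.3, 10.4, 10.4, 10.5, 10.6, 10.7, 10.7, 10.8, 10.9.
n = 21.
P20: r = 5 (integer) → 9.6.
P85: r = 18 (integer) → 10.7.
Difference: 10.7 − 9.6 = 1.1.

1.10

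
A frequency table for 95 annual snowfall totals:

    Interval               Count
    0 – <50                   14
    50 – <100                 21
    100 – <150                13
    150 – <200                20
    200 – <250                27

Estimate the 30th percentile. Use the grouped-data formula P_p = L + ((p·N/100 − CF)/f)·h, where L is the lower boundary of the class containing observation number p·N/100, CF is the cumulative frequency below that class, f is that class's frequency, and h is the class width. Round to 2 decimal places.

N = 95; target position k = 30/100 · 95 = 28.5.
Cumulative frequencies: 14, 35, 48, 68, 95.
Observation 28.5 falls in the class 50 – <100.
L = 50, CF = 14, f = 21, h = 50.
P30 = 50 + ((28.5 − 14)/21)·50 = 50 + 34.5238 = 84.5238.

84.52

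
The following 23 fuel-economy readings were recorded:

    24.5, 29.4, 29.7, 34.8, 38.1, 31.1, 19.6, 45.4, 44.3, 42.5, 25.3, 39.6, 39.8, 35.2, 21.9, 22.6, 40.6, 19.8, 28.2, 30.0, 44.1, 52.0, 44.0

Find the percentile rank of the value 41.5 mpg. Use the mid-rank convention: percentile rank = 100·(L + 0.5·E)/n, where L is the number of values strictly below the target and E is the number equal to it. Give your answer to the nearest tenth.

Sorted: 19.6, 19.8, 21.9, 22.6, 24.5, 25.3, 28.2, 29.4, 29.7, 30.0, 31.1, 34.8, 35.2, 38.1, 39.6, 39.8, 40.6, 42.5, 44.0, 44.1, 44.3, 45.4, 52.0.
Count below 41.5: L = 17; count equal: E = 0; n = 23.
Percentile rank = 100·(17 + 0.5·0)/23 = 100·17/23 = 73.91.

73.9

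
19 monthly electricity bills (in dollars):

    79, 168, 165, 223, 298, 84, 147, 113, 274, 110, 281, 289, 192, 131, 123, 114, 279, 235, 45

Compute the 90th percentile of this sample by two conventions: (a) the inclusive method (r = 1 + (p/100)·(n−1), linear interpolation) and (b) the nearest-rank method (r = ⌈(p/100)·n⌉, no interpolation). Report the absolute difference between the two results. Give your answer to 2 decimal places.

Sorted: 45, 79, 84, 110, 113, 114, 123, 131, 147, 165, 168, 192, 223, 235, 274, 279, 281, 289, 298.
n = 19.
(a) r = 17.2; between ranks 17 (281) and 18 (289): 282.6.
(b) the nearest-rank method: rank 18 → 289.
|282.6 − 289| = 6.4.

6.40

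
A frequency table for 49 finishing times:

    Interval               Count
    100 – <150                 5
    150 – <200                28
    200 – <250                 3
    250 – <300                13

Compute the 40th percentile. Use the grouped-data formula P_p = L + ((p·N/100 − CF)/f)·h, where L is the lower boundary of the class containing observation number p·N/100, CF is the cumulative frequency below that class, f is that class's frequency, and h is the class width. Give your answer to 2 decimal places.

176.07

N = 49; target position k = 40/100 · 49 = 19.6.
Cumulative frequencies: 5, 33, 36, 49.
Observation 19.6 falls in the class 150 – <200.
L = 150, CF = 5, f = 28, h = 50.
P40 = 150 + ((19.6 − 5)/28)·50 = 150 + 26.0714 = 176.071.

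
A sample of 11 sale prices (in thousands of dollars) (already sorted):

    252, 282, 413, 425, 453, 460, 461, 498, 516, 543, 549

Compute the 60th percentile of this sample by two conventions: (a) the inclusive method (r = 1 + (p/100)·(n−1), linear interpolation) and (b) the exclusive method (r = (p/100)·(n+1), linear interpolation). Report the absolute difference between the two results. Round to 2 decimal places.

7.40

n = 11.
(a) r = 7 → value at rank 7 = 461.
(b) r = 7.2; between ranks 7 (461) and 8 (498): 468.4.
|461 − 468.4| = 7.4.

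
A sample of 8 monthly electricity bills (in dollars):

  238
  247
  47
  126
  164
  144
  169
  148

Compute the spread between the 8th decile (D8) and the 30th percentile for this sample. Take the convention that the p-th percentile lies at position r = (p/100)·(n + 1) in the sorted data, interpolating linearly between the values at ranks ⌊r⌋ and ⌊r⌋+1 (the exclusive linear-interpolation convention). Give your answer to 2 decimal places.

Sorted: 47, 126, 144, 148, 164, 169, 238, 247.
n = 8.
P30: r = 2.7; ranks 2–3 are 126, 144; interpolating gives 138.6.
P80: r = 7.2; ranks 7–8 are 238, 247; interpolating gives 239.8.
Difference: 239.8 − 138.6 = 101.2.

101.20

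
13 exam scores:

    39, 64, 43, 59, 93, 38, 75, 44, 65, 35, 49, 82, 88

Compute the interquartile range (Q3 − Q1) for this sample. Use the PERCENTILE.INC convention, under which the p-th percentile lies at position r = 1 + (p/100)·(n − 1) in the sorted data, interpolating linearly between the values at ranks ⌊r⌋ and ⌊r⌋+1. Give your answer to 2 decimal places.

Sorted: 35, 38, 39, 43, 44, 49, 59, 64, 65, 75, 82, 88, 93.
n = 13.
P25: r = 4 (integer) → 43.
P75: r = 10 (integer) → 75.
Difference: 75 − 43 = 32.

32.00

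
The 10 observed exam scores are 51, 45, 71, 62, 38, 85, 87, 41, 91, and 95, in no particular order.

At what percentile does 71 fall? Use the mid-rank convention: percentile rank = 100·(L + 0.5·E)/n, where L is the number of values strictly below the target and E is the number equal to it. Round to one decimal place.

Sorted: 38, 41, 45, 51, 62, 71, 85, 87, 91, 95.
Count below 71: L = 5; count equal: E = 1; n = 10.
Percentile rank = 100·(5 + 0.5·1)/10 = 100·5.5/10 = 55.

55.0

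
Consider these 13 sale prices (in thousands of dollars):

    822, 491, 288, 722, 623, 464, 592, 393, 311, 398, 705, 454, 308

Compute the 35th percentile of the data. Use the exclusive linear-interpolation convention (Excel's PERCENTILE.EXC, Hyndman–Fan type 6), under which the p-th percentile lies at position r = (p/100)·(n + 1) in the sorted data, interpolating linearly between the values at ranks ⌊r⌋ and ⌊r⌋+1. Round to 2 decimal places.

397.50

Sorted: 288, 308, 311, 393, 398, 454, 464, 491, 592, 623, 705, 722, 822.
n = 13.
r = (35/100)·(13 + 1) = 4.9.
Rank 4 is 393 and rank 5 is 398.
Interpolate: 393 + 0.9·(398 − 393) = 393 + 0.9·5 = 397.5.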